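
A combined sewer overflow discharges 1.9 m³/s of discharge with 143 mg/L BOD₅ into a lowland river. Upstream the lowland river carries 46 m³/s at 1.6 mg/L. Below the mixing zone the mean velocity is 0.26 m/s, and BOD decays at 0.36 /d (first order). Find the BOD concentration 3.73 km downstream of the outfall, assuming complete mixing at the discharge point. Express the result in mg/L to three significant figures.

6.79 mg/L

After complete mixing, C₀ = (1.9·143 + 46·1.6) / 47.9 = 7.209 mg/L.
Travel time t = 3730 m / 0.26 m/s = 1.435e+04 s = 0.166 d.
C = 7.209·exp(−0.36·0.166) = 7.209·0.942 = 6.79 mg/L.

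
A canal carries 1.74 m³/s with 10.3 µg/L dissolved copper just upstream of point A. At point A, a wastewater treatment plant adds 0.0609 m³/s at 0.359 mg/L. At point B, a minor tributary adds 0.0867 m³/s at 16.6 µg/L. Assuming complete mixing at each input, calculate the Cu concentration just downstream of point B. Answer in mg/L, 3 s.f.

0.0218 mg/L

10.3 µg/L = 0.0103 mg/L.
After input A: C = (1.74·0.0103 + 0.0609·0.359) / 1.801 = 0.02209 mg/L.
16.6 µg/L = 0.0166 mg/L.
After input B: C = (1.801·0.02209 + 0.0867·0.0166) / 1.888 = 0.02184 mg/L.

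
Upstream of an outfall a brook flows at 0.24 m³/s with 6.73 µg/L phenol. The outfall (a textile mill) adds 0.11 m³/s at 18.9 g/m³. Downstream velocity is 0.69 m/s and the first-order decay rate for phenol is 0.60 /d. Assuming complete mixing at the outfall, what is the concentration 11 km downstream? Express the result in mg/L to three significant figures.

5.32 mg/L

6.73 µg/L = 0.00673 mg/L.
After complete mixing, C₀ = (0.11·18.9 + 0.24·0.00673) / 0.35 = 5.945 mg/L.
Travel time t = 1.1e+04 m / 0.69 m/s = 1.594e+04 s = 0.1845 d.
C = 5.945·exp(−0.60·0.1845) = 5.945·0.8952 = 5.322 mg/L.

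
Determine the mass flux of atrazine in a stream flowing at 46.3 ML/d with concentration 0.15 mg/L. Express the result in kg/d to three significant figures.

6.94 kg/d

46.3 ML/d = 0.5359 m³/s.
Mass flux = Q·C = 0.5359 m³/s × 0.15 g/m³ = 0.08038 g/s.
= 0.08038 g/s × 86.4 = 6.945 kg/d.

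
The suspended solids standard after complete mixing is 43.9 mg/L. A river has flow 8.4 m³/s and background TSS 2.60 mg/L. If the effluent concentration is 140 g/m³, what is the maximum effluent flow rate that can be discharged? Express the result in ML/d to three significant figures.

Mass balance at complete mixing: C_std·(Q_w + Q_r) = Q_w·C_e + Q_r·C_b.
Rearranging, Q_w = Q_r·(C_std − C_b)/(C_e − C_std) = 8.4·(43.9 − 2.6) / (140 − 43.9) = 3.61 m³/s.
= 311.9 ML/d.

312 ML/d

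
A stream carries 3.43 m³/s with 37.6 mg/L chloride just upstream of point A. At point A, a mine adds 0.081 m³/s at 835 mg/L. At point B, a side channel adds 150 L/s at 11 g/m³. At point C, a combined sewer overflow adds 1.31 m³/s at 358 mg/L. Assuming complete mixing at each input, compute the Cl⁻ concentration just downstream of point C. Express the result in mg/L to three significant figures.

134 mg/L

After input A: C = (3.43·37.6 + 0.081·835) / 3.511 = 56 mg/L.
150 L/s = 0.15 m³/s.
After input B: C = (3.511·56 + 0.15·11) / 3.661 = 54.15 mg/L.
After input C: C = (3.661·54.15 + 1.31·358) / 4.971 = 134.2 mg/L.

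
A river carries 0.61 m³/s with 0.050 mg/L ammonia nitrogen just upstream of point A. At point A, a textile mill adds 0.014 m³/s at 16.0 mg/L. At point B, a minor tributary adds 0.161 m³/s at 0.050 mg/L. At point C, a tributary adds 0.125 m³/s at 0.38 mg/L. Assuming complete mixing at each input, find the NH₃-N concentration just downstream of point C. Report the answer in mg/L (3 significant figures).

After input A: C = (0.61·0.05 + 0.014·16) / 0.624 = 0.4079 mg/L.
After input B: C = (0.624·0.4079 + 0.161·0.05) / 0.785 = 0.3345 mg/L.
After input C: C = (0.785·0.3345 + 0.125·0.38) / 0.91 = 0.3407 mg/L.

0.341 mg/L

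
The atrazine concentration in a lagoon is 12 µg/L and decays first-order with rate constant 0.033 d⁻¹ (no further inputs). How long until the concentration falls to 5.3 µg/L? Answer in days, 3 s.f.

24.8 d

t = ln(C₀/C)/k = ln(12/5.3)/0.033 = 0.8172/0.033 = 24.76 d.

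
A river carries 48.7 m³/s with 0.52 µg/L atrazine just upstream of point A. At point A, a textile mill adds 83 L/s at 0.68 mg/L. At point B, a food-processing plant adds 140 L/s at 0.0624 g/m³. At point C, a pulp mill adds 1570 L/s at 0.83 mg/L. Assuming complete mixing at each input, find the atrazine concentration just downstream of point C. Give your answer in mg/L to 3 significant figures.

0.0276 mg/L

0.52 µg/L = 0.00052 mg/L.
83 L/s = 0.083 m³/s.
After input A: C = (48.7·0.00052 + 0.083·0.68) / 48.78 = 0.001676 mg/L.
140 L/s = 0.14 m³/s.
After input B: C = (48.78·0.001676 + 0.14·0.0624) / 48.92 = 0.00185 mg/L.
1570 L/s = 1.57 m³/s.
After input C: C = (48.92·0.00185 + 1.57·0.83) / 50.49 = 0.0276 mg/L.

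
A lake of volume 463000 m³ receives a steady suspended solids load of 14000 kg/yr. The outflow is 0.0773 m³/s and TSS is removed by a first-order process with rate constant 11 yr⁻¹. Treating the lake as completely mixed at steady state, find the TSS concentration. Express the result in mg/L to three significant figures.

1.86 mg/L

Outflow Q = 0.0773 m³/s × 3.156e+07 s/yr = 2.439e+06 m³/yr.
Steady-state CSTR mass balance: W = Q·C + k·V·C, so C = W/(Q + kV).
Q + kV = 2.439e+06 + 11·463000 = 7.532e+06 m³/yr.
C = 14000/7.532e+06 = 0.001859 kg/m³ = 1.859 mg/L.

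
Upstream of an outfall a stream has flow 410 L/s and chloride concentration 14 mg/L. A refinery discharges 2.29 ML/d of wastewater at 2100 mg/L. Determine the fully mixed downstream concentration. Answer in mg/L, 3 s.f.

2.29 ML/d = 0.0265 m³/s.
410 L/s = 0.41 m³/s.
Conservation of mass across the mixing zone: C = (0.0265·2100 + 0.41·14) / (0.0265 + 0.41) = 61.4/0.4365 = 140.7 mg/L.

141 mg/L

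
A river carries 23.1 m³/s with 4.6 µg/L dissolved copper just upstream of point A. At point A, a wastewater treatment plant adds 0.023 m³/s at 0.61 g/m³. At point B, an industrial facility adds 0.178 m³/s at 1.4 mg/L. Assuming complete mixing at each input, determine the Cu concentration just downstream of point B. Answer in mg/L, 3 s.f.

0.0159 mg/L

4.6 µg/L = 0.0046 mg/L.
After input A: C = (23.1·0.0046 + 0.023·0.61) / 23.12 = 0.005202 mg/L.
After input B: C = (23.12·0.005202 + 0.178·1.4) / 23.3 = 0.01586 mg/L.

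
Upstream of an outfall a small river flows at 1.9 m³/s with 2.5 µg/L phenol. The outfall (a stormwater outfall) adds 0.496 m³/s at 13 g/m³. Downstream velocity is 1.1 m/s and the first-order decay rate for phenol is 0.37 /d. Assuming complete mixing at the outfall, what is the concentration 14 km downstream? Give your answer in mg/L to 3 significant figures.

2.5 µg/L = 0.0025 mg/L.
After complete mixing, C₀ = (0.496·13 + 1.9·0.0025) / 2.396 = 2.693 mg/L.
Travel time t = 1.4e+04 m / 1.1 m/s = 1.273e+04 s = 0.1473 d.
C = 2.693·exp(−0.37·0.1473) = 2.693·0.947 = 2.55 mg/L.

2.55 mg/L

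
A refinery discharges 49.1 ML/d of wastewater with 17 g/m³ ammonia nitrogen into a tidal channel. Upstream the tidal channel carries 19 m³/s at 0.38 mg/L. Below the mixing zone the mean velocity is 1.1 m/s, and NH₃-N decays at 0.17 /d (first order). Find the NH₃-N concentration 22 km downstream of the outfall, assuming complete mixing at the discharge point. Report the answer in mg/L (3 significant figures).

0.829 mg/L

49.1 ML/d = 0.5683 m³/s.
After complete mixing, C₀ = (0.5683·17 + 19·0.38) / 19.57 = 0.8627 mg/L.
Travel time t = 2.2e+04 m / 1.1 m/s = 2e+04 s = 0.2315 d.
C = 0.8627·exp(−0.17·0.2315) = 0.8627·0.9614 = 0.8294 mg/L.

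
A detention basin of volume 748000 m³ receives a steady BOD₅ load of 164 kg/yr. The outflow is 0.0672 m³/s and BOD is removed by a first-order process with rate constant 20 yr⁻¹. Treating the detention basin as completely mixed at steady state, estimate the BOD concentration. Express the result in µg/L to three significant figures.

9.60 µg/L

Outflow Q = 0.0672 m³/s × 3.156e+07 s/yr = 2.121e+06 m³/yr.
Steady-state CSTR mass balance: W = Q·C + k·V·C, so C = W/(Q + kV).
Q + kV = 2.121e+06 + 20·748000 = 1.708e+07 m³/yr.
C = 164/1.708e+07 = 9.601e-06 kg/m³ = 0.009601 mg/L = 9.601 µg/L.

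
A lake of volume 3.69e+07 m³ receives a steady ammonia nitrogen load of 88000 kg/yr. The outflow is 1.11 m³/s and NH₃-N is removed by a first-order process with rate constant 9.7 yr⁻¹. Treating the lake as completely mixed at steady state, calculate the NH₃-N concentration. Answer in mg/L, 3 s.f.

Outflow Q = 1.11 m³/s × 3.156e+07 s/yr = 3.503e+07 m³/yr.
Steady-state CSTR mass balance: W = Q·C + k·V·C, so C = W/(Q + kV).
Q + kV = 3.503e+07 + 9.7·3.69e+07 = 3.93e+08 m³/yr.
C = 88000/3.93e+08 = 0.0002239 kg/m³ = 0.2239 mg/L.

0.224 mg/L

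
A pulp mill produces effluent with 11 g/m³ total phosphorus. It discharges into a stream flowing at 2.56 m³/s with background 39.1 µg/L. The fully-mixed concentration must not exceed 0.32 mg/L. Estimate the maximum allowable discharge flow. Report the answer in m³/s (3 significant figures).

39.1 µg/L = 0.0391 mg/L.
Mass balance at complete mixing: C_std·(Q_w + Q_r) = Q_w·C_e + Q_r·C_b.
Rearranging, Q_w = Q_r·(C_std − C_b)/(C_e − C_std) = 2.56·(0.32 − 0.0391) / (11 − 0.32) = 0.06733 m³/s.

0.0673 m³/s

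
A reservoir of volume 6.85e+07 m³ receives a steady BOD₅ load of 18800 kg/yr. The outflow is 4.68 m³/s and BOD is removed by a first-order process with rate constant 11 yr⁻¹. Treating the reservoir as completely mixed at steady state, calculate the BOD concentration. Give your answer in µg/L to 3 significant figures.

Outflow Q = 4.68 m³/s × 3.156e+07 s/yr = 1.477e+08 m³/yr.
Steady-state CSTR mass balance: W = Q·C + k·V·C, so C = W/(Q + kV).
Q + kV = 1.477e+08 + 11·6.85e+07 = 9.012e+08 m³/yr.
C = 18800/9.012e+08 = 2.086e-05 kg/m³ = 0.02086 mg/L = 20.86 µg/L.

20.9 µg/L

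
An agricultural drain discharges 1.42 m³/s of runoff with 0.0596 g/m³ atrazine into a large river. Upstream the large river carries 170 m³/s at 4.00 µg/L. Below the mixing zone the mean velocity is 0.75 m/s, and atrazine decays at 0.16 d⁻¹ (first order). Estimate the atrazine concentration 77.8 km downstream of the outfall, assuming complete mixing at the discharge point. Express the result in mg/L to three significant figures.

0.00368 mg/L

4.00 µg/L = 0.004 mg/L.
After complete mixing, C₀ = (1.42·0.0596 + 170·0.004) / 171.4 = 0.004461 mg/L.
Travel time t = 7.78e+04 m / 0.75 m/s = 1.037e+05 s = 1.201 d.
C = 0.004461·exp(−0.16·1.201) = 0.004461·0.8252 = 0.003681 mg/L.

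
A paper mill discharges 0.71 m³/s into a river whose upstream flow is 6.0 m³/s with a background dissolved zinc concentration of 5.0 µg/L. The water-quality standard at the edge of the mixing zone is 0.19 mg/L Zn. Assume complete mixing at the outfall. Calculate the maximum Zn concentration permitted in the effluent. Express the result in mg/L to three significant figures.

1.75 mg/L

5.0 µg/L = 0.005 mg/L.
Mass balance: 0.19·6.71 = 0.71·Cₑ + 6·0.005.
Cₑ = (1.275 − 0.03) / 0.71 = 1.753 mg/L.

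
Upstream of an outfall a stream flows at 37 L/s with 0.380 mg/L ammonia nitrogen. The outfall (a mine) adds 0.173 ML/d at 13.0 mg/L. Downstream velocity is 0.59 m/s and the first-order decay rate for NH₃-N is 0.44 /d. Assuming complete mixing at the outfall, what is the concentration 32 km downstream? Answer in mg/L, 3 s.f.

0.173 ML/d = 0.002002 m³/s.
37 L/s = 0.037 m³/s.
After complete mixing, C₀ = (0.002002·13 + 0.037·0.38) / 0.039 = 1.028 mg/L.
Travel time t = 3.2e+04 m / 0.59 m/s = 5.424e+04 s = 0.6277 d.
C = 1.028·exp(−0.44·0.6277) = 1.028·0.7587 = 0.7798 mg/L.

0.780 mg/L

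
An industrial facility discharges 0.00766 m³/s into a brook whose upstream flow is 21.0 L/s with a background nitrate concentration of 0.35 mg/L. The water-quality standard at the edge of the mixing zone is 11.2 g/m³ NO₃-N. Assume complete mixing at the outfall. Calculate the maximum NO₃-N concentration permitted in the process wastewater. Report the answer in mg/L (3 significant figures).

40.9 mg/L

21.0 L/s = 0.021 m³/s.
Mass balance: 11.2·0.02866 = 0.00766·Cₑ + 0.021·0.35.
Cₑ = (0.321 − 0.00735) / 0.00766 = 40.95 mg/L.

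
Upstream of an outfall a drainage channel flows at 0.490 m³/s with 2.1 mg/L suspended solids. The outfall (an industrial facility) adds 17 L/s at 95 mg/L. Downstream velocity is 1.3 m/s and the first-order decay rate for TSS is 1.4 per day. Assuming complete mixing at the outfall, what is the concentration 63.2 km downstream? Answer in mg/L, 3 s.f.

2.37 mg/L

17 L/s = 0.017 m³/s.
After complete mixing, C₀ = (0.017·95 + 0.49·2.1) / 0.507 = 5.215 mg/L.
Travel time t = 6.32e+04 m / 1.3 m/s = 4.862e+04 s = 0.5627 d.
C = 5.215·exp(−1.4·0.5627) = 5.215·0.4549 = 2.372 mg/L.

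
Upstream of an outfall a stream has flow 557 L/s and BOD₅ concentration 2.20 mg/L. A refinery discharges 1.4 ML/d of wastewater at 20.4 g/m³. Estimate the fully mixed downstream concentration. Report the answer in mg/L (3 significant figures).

2.71 mg/L

1.4 ML/d = 0.0162 m³/s.
557 L/s = 0.557 m³/s.
By mass balance at complete mixing, C = (0.0162·20.4 + 0.557·2.2) / (0.0162 + 0.557) = 1.556/0.5732 = 2.714 mg/L.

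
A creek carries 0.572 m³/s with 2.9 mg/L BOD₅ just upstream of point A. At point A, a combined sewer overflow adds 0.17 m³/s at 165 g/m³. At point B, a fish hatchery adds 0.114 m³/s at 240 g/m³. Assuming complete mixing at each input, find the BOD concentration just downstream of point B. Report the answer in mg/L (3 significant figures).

66.7 mg/L

After input A: C = (0.572·2.9 + 0.17·165) / 0.742 = 40.04 mg/L.
After input B: C = (0.742·40.04 + 0.114·240) / 0.856 = 66.67 mg/L.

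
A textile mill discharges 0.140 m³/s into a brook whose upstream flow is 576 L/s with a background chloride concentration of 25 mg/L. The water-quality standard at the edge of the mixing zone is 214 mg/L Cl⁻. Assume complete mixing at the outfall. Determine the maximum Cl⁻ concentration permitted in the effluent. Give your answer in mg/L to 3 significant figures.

576 L/s = 0.576 m³/s.
Mass balance: 214·0.716 = 0.14·Cₑ + 0.576·25.
Cₑ = (153.2 − 14.4) / 0.14 = 991.6 mg/L.

992 mg/L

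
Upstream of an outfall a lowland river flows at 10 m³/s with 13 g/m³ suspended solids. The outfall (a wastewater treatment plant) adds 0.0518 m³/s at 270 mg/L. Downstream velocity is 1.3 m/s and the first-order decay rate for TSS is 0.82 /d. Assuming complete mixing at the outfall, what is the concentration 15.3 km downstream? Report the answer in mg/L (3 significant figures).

After complete mixing, C₀ = (0.0518·270 + 10·13) / 10.05 = 14.32 mg/L.
Travel time t = 1.53e+04 m / 1.3 m/s = 1.177e+04 s = 0.1362 d.
C = 14.32·exp(−0.82·0.1362) = 14.32·0.8943 = 12.81 mg/L.

12.8 mg/L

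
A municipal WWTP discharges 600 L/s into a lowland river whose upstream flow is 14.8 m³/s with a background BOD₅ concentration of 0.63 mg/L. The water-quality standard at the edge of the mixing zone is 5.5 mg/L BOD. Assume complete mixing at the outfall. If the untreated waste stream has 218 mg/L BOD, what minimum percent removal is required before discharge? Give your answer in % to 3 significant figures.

42.4 %

600 L/s = 0.6 m³/s.
Mass balance: 5.5·15.4 = 0.6·Cₑ + 14.8·0.63.
Cₑ = (84.7 − 9.324) / 0.6 = 125.6 mg/L.
Required removal = 1 − 125.6/218 = 42.37 %.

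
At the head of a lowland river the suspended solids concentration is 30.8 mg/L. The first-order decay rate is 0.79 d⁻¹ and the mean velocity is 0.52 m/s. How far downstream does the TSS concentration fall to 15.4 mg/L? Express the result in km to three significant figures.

From C = C₀·e^(−kt), t = ln(C₀/C)/k = ln(30.8/15.4)/0.79 = 0.6931/0.79 = 0.8774 d.
Distance = v·t = 0.52 m/s × 7.581e+04 s = 3.942e+04 m = 39.42 km.

39.4 km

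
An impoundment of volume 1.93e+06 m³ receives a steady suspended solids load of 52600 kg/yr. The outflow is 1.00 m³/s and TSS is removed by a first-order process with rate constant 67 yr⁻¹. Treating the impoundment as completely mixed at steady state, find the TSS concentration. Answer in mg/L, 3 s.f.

Outflow Q = 1.00 m³/s × 3.156e+07 s/yr = 3.156e+07 m³/yr.
Steady-state CSTR mass balance: W = Q·C + k·V·C, so C = W/(Q + kV).
Q + kV = 3.156e+07 + 67·1.93e+06 = 1.609e+08 m³/yr.
C = 52600/1.609e+08 = 0.000327 kg/m³ = 0.327 mg/L.

0.327 mg/L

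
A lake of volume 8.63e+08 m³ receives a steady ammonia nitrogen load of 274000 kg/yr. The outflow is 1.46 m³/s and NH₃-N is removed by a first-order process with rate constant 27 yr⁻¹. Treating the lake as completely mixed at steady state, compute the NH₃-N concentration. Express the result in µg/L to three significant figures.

Outflow Q = 1.46 m³/s × 3.156e+07 s/yr = 4.607e+07 m³/yr.
Steady-state CSTR mass balance: W = Q·C + k·V·C, so C = W/(Q + kV).
Q + kV = 4.607e+07 + 27·8.63e+08 = 2.335e+10 m³/yr.
C = 274000/2.335e+10 = 1.174e-05 kg/m³ = 0.01174 mg/L = 11.74 µg/L.

11.7 µg/L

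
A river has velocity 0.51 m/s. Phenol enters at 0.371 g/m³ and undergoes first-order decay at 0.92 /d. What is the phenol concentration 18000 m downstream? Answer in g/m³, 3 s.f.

Travel time t = 18000 m / 0.51 m/s = 1.8e+04/0.51 = 3.529e+04 s = 0.4085 d.
First-order decay: C = 0.371·exp(−0.92·0.4085) = 0.371·0.6867 = 0.2548 g/m³.

0.255 g/m³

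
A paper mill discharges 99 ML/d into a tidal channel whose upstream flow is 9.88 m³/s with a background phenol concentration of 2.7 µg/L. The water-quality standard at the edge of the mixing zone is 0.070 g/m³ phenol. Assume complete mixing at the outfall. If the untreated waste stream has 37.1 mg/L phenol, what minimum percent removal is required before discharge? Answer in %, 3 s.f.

98.2 %

99 ML/d = 1.146 m³/s.
2.7 µg/L = 0.0027 mg/L.
Mass balance: 0.07·11.03 = 1.146·Cₑ + 9.88·0.0027.
Cₑ = (0.7718 − 0.02668) / 1.146 = 0.6503 mg/L.
Required removal = 1 − 0.6503/37.1 = 98.25 %.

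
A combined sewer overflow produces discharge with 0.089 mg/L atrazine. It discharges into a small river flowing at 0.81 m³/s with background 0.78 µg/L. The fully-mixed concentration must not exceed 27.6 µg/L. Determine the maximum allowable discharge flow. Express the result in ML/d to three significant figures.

0.78 µg/L = 0.00078 mg/L.
27.6 µg/L = 0.0276 mg/L.
Mass balance at complete mixing: C_std·(Q_w + Q_r) = Q_w·C_e + Q_r·C_b.
Rearranging, Q_w = Q_r·(C_std − C_b)/(C_e − C_std) = 0.81·(0.0276 − 0.00078) / (0.089 − 0.0276) = 0.3538 m³/s.
= 30.57 ML/d.

30.6 ML/d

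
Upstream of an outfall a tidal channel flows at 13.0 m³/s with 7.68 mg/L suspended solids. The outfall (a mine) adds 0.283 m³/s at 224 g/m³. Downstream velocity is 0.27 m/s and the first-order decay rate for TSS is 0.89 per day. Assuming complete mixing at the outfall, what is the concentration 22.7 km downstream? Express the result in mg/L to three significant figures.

After complete mixing, C₀ = (0.283·224 + 13·7.68) / 13.28 = 12.29 mg/L.
Travel time t = 2.27e+04 m / 0.27 m/s = 8.407e+04 s = 0.9731 d.
C = 12.29·exp(−0.89·0.9731) = 12.29·0.4206 = 5.169 mg/L.

5.17 mg/L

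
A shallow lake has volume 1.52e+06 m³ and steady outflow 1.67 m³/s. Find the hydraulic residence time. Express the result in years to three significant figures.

Q = 1.67 m³/s × 3.156e+07 s/yr = 5.27e+07 m³/yr.
Hydraulic residence time τ = V/Q = 1.52e+06/5.27e+07 = 0.02884 yr.

0.0288 yr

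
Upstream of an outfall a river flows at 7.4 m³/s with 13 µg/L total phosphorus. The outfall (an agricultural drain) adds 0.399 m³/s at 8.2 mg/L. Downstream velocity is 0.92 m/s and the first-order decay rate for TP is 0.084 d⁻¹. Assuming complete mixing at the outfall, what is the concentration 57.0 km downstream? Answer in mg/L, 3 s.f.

0.407 mg/L

13 µg/L = 0.013 mg/L.
After complete mixing, C₀ = (0.399·8.2 + 7.4·0.013) / 7.799 = 0.4319 mg/L.
Travel time t = 5.7e+04 m / 0.92 m/s = 6.196e+04 s = 0.7171 d.
C = 0.4319·exp(−0.084·0.7171) = 0.4319·0.9415 = 0.4066 mg/L.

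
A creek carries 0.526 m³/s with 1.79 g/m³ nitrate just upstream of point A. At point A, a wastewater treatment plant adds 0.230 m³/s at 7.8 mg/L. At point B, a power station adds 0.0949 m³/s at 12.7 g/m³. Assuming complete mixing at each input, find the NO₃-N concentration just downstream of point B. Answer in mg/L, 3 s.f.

After input A: C = (0.526·1.79 + 0.23·7.8) / 0.756 = 3.618 mg/L.
After input B: C = (0.756·3.618 + 0.0949·12.7) / 0.8509 = 4.631 mg/L.

4.63 mg/L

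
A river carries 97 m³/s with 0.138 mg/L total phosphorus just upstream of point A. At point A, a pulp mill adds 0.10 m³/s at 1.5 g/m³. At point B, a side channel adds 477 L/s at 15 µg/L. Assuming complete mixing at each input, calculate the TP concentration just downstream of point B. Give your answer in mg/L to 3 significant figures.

0.139 mg/L

After input A: C = (97·0.138 + 0.1·1.5) / 97.1 = 0.1394 mg/L.
477 L/s = 0.477 m³/s.
15 µg/L = 0.015 mg/L.
After input B: C = (97.1·0.1394 + 0.477·0.015) / 97.58 = 0.1388 mg/L.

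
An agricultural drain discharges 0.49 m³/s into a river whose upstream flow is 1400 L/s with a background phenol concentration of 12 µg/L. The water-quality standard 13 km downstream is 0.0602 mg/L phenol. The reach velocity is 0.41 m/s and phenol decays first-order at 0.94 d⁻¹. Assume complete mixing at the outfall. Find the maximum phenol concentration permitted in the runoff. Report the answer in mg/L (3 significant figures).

0.294 mg/L

1400 L/s = 1.4 m³/s.
12 µg/L = 0.012 mg/L.
Travel time to the compliance point: t = 1.3e+04/0.41 = 3.171e+04 s = 0.367 d; decay factor exp(−0.94·0.367) = 0.7082.
So the concentration just after mixing may be at most 0.0602/0.7082 = 0.085 mg/L.
Mass balance: 0.085·1.89 = 0.49·Cₑ + 1.4·0.012.
Cₑ = (0.1606 − 0.0168) / 0.49 = 0.2936 mg/L.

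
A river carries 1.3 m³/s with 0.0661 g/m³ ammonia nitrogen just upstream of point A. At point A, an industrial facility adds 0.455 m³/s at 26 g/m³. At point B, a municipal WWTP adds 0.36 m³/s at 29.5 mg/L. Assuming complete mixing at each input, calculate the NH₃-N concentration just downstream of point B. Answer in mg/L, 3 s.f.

10.7 mg/L

After input A: C = (1.3·0.0661 + 0.455·26) / 1.755 = 6.79 mg/L.
After input B: C = (1.755·6.79 + 0.36·29.5) / 2.115 = 10.66 mg/L.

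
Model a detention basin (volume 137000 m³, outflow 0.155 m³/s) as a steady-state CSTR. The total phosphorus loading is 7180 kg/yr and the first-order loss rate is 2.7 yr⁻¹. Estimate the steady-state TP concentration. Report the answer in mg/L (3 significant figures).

Outflow Q = 0.155 m³/s × 3.156e+07 s/yr = 4.891e+06 m³/yr.
Steady-state CSTR mass balance: W = Q·C + k·V·C, so C = W/(Q + kV).
Q + kV = 4.891e+06 + 2.7·137000 = 5.261e+06 m³/yr.
C = 7180/5.261e+06 = 0.001365 kg/m³ = 1.365 mg/L.

1.36 mg/L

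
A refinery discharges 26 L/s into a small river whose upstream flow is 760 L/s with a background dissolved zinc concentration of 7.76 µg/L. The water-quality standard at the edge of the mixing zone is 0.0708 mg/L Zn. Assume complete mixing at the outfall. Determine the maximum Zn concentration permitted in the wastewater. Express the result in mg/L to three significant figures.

26 L/s = 0.026 m³/s.
760 L/s = 0.76 m³/s.
7.76 µg/L = 0.00776 mg/L.
Mass balance: 0.0708·0.786 = 0.026·Cₑ + 0.76·0.00776.
Cₑ = (0.05565 − 0.005898) / 0.026 = 1.914 mg/L.

1.91 mg/L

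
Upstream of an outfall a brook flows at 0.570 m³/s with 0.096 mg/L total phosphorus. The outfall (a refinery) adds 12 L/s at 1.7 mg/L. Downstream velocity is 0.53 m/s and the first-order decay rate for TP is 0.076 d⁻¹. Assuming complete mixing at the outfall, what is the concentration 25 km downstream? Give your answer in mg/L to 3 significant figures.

0.124 mg/L

12 L/s = 0.012 m³/s.
After complete mixing, C₀ = (0.012·1.7 + 0.57·0.096) / 0.582 = 0.1291 mg/L.
Travel time t = 2.5e+04 m / 0.53 m/s = 4.717e+04 s = 0.5459 d.
C = 0.1291·exp(−0.076·0.5459) = 0.1291·0.9594 = 0.1238 mg/L.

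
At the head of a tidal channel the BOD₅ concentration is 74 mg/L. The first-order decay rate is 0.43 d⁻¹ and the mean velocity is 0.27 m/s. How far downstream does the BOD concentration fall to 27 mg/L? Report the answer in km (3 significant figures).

54.7 km

From C = C₀·e^(−kt), t = ln(C₀/C)/k = ln(74/27)/0.43 = 1.008/0.43 = 2.345 d.
Distance = v·t = 0.27 m/s × 2.026e+05 s = 5.47e+04 m = 54.7 km.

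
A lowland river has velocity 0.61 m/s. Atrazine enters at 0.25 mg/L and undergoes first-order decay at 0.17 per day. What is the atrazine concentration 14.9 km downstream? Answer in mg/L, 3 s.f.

Travel time t = 14.9 km / 0.61 m/s = 1.49e+04/0.61 = 2.443e+04 s = 0.2827 d.
First-order decay: C = 0.25·exp(−0.17·0.2827) = 0.25·0.9531 = 0.2383 mg/L.

0.238 mg/L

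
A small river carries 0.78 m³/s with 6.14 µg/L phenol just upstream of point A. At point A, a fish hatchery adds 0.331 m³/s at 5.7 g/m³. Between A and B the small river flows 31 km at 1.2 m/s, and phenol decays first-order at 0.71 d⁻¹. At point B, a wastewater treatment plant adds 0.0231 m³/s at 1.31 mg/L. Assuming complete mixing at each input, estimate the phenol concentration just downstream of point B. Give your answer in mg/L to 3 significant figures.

6.14 µg/L = 0.00614 mg/L.
After input A: C = (0.78·0.00614 + 0.331·5.7) / 1.111 = 1.703 mg/L.
Over the 31 km reach to input B (t = 2.583e+04 s = 0.299 d), decay gives C = 1.703·exp(−0.71·0.299) = 1.377 mg/L.
After input B: C = (1.111·1.377 + 0.0231·1.31) / 1.134 = 1.376 mg/L.

1.38 mg/L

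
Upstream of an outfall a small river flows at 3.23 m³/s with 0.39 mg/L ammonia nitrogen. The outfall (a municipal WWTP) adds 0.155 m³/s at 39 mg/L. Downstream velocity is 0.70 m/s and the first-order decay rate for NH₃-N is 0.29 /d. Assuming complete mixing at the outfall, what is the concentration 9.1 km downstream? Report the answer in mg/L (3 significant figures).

2.07 mg/L

After complete mixing, C₀ = (0.155·39 + 3.23·0.39) / 3.385 = 2.158 mg/L.
Travel time t = 9100 m / 0.70 m/s = 1.3e+04 s = 0.1505 d.
C = 2.158·exp(−0.29·0.1505) = 2.158·0.9573 = 2.066 mg/L.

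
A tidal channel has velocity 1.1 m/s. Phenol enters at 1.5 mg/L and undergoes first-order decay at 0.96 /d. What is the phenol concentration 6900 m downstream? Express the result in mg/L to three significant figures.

1.40 mg/L

Travel time t = 6900 m / 1.1 m/s = 6900/1.1 = 6273 s = 0.0726 d.
First-order decay: C = 1.5·exp(−0.96·0.0726) = 1.5·0.9327 = 1.399 mg/L.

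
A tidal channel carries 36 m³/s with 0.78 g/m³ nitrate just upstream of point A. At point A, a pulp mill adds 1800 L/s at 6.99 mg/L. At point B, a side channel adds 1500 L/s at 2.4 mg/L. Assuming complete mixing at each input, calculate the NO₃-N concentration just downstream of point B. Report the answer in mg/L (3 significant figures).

1.13 mg/L

1800 L/s = 1.8 m³/s.
After input A: C = (36·0.78 + 1.8·6.99) / 37.8 = 1.076 mg/L.
1500 L/s = 1.5 m³/s.
After input B: C = (37.8·1.076 + 1.5·2.4) / 39.3 = 1.126 mg/L.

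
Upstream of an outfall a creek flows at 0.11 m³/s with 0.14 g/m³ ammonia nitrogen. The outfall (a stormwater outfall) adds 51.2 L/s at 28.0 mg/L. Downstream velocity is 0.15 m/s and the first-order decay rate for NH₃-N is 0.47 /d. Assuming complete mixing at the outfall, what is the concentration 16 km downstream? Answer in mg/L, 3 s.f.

5.03 mg/L

51.2 L/s = 0.0512 m³/s.
After complete mixing, C₀ = (0.0512·28 + 0.11·0.14) / 0.1612 = 8.989 mg/L.
Travel time t = 1.6e+04 m / 0.15 m/s = 1.067e+05 s = 1.235 d.
C = 8.989·exp(−0.47·1.235) = 8.989·0.5598 = 5.032 mg/L.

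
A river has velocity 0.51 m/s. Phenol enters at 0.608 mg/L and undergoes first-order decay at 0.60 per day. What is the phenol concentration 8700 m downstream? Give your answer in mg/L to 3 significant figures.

Travel time t = 8700 m / 0.51 m/s = 8700/0.51 = 1.706e+04 s = 0.1974 d.
First-order decay: C = 0.608·exp(−0.60·0.1974) = 0.608·0.8883 = 0.5401 mg/L.

0.540 mg/L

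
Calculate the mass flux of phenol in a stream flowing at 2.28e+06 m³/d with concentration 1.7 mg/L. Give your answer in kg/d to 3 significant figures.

3880 kg/d

2.28e+06 m³/d = 26.39 m³/s.
Mass flux = Q·C = 26.39 m³/s × 1.7 g/m³ = 44.86 g/s.
= 44.86 g/s × 86.4 = 3876 kg/d.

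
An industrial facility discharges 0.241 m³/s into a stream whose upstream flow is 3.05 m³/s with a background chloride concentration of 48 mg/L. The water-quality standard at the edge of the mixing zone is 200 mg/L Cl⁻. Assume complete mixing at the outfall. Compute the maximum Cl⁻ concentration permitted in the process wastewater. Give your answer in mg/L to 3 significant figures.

Mass balance: 200·3.291 = 0.241·Cₑ + 3.05·48.
Cₑ = (658.2 − 146.4) / 0.241 = 2124 mg/L.

2120 mg/L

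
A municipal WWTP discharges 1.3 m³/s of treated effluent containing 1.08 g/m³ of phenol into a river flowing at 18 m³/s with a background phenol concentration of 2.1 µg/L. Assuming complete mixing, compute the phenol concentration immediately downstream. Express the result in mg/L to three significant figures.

2.1 µg/L = 0.0021 mg/L.
Conservation of mass across the mixing zone: C = (1.3·1.08 + 18·0.0021) / (1.3 + 18) = 1.442/19.3 = 0.0747 mg/L.

0.0747 mg/L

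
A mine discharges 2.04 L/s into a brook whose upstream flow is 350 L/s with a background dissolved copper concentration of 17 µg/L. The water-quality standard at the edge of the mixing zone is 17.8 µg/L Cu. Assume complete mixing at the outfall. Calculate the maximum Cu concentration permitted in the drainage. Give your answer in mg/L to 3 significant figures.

2.04 L/s = 0.00204 m³/s.
350 L/s = 0.35 m³/s.
17 µg/L = 0.017 mg/L.
17.8 µg/L = 0.0178 mg/L.
Mass balance: 0.0178·0.352 = 0.00204·Cₑ + 0.35·0.017.
Cₑ = (0.006266 − 0.00595) / 0.00204 = 0.1551 mg/L.

0.155 mg/L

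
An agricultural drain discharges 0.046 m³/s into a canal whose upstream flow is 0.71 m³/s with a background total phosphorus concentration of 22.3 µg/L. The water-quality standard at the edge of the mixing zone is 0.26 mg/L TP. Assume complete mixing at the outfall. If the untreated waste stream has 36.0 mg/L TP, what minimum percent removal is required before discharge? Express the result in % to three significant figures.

89.1 %

22.3 µg/L = 0.0223 mg/L.
Mass balance: 0.26·0.756 = 0.046·Cₑ + 0.71·0.0223.
Cₑ = (0.1966 − 0.01583) / 0.046 = 3.929 mg/L.
Required removal = 1 − 3.929/36.0 = 89.09 %.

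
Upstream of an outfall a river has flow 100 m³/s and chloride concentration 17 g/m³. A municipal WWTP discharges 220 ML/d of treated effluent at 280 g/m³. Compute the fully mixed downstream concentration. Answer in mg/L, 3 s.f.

220 ML/d = 2.546 m³/s.
Flow-weighted mixing gives C = (2.546·280 + 100·17) / (2.546 + 100) = 2413/102.5 = 23.53 mg/L.

23.5 mg/L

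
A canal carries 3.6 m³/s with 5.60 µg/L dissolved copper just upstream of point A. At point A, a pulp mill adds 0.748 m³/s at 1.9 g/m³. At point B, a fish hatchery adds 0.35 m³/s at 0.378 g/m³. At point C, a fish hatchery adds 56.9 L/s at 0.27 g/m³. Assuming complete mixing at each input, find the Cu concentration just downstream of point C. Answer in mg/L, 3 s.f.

0.334 mg/L

5.60 µg/L = 0.0056 mg/L.
After input A: C = (3.6·0.0056 + 0.748·1.9) / 4.348 = 0.3315 mg/L.
After input B: C = (4.348·0.3315 + 0.35·0.378) / 4.698 = 0.335 mg/L.
56.9 L/s = 0.0569 m³/s.
After input C: C = (4.698·0.335 + 0.0569·0.27) / 4.755 = 0.3342 mg/L.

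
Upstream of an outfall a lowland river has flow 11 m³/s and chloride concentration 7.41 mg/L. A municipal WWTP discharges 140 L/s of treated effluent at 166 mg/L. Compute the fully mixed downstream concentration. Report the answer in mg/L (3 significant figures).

9.40 mg/L

140 L/s = 0.14 m³/s.
Flow-weighted mixing gives C = (0.14·166 + 11·7.41) / (0.14 + 11) = 104.8/11.14 = 9.403 mg/L.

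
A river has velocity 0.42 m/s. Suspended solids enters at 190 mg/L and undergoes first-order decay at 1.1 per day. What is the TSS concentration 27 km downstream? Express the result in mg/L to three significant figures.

Travel time t = 27 km / 0.42 m/s = 2.7e+04/0.42 = 6.429e+04 s = 0.744 d.
First-order decay: C = 190·exp(−1.1·0.744) = 190·0.4411 = 83.81 mg/L.

83.8 mg/L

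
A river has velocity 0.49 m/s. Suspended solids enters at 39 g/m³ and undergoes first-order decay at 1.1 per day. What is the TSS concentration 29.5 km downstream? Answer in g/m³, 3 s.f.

Travel time t = 29.5 km / 0.49 m/s = 2.95e+04/0.49 = 6.02e+04 s = 0.6968 d.
First-order decay: C = 39·exp(−1.1·0.6968) = 39·0.4646 = 18.12 g/m³.

18.1 g/m³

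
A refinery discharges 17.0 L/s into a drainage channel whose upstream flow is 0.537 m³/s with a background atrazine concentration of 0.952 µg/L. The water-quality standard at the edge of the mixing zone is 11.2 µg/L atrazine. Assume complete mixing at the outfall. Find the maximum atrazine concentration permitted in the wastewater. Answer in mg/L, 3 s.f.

0.335 mg/L

17.0 L/s = 0.017 m³/s.
0.952 µg/L = 0.000952 mg/L.
11.2 µg/L = 0.0112 mg/L.
Mass balance: 0.0112·0.554 = 0.017·Cₑ + 0.537·0.000952.
Cₑ = (0.006205 − 0.0005112) / 0.017 = 0.3349 mg/L.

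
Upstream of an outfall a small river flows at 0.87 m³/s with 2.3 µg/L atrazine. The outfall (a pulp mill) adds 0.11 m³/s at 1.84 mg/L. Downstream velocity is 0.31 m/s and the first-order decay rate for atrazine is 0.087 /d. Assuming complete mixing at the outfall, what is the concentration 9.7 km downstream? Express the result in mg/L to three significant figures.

0.202 mg/L

2.3 µg/L = 0.0023 mg/L.
After complete mixing, C₀ = (0.11·1.84 + 0.87·0.0023) / 0.98 = 0.2086 mg/L.
Travel time t = 9700 m / 0.31 m/s = 3.129e+04 s = 0.3622 d.
C = 0.2086·exp(−0.087·0.3622) = 0.2086·0.969 = 0.2021 mg/L.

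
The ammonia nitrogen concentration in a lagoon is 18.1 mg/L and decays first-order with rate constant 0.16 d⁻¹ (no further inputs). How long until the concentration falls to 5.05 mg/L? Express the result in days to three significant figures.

t = ln(C₀/C)/k = ln(18.1/5.05)/0.16 = 1.277/0.16 = 7.978 d.

7.98 d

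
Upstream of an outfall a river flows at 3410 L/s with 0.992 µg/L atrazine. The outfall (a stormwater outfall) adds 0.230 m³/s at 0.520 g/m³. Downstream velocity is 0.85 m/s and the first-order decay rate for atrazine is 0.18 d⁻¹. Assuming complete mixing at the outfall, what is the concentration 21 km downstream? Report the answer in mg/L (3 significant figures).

3410 L/s = 3.41 m³/s.
0.992 µg/L = 0.000992 mg/L.
After complete mixing, C₀ = (0.23·0.52 + 3.41·0.000992) / 3.64 = 0.03379 mg/L.
Travel time t = 2.1e+04 m / 0.85 m/s = 2.471e+04 s = 0.2859 d.
C = 0.03379·exp(−0.18·0.2859) = 0.03379·0.9498 = 0.03209 mg/L.

0.0321 mg/L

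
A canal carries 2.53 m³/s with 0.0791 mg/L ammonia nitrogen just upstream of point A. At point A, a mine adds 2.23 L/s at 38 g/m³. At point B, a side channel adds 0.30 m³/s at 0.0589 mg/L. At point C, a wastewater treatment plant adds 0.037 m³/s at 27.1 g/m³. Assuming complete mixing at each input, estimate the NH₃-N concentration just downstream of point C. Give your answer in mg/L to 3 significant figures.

2.23 L/s = 0.00223 m³/s.
After input A: C = (2.53·0.0791 + 0.00223·38) / 2.532 = 0.1125 mg/L.
After input B: C = (2.532·0.1125 + 0.3·0.0589) / 2.832 = 0.1068 mg/L.
After input C: C = (2.832·0.1068 + 0.037·27.1) / 2.869 = 0.4549 mg/L.

0.455 mg/L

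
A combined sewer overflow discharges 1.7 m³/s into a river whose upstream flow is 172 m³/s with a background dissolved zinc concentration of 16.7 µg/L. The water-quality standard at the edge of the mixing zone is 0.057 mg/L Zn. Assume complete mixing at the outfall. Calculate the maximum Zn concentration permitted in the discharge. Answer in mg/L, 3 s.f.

4.13 mg/L

16.7 µg/L = 0.0167 mg/L.
Mass balance: 0.057·173.7 = 1.7·Cₑ + 172·0.0167.
Cₑ = (9.901 − 2.872) / 1.7 = 4.134 mg/L.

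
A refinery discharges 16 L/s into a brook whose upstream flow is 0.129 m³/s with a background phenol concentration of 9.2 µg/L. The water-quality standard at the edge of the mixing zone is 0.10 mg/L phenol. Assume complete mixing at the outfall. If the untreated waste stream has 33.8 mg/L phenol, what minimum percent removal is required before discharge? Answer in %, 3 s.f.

16 L/s = 0.016 m³/s.
9.2 µg/L = 0.0092 mg/L.
Mass balance: 0.1·0.145 = 0.016·Cₑ + 0.129·0.0092.
Cₑ = (0.0145 − 0.001187) / 0.016 = 0.8321 mg/L.
Required removal = 1 − 0.8321/33.8 = 97.54 %.

97.5 %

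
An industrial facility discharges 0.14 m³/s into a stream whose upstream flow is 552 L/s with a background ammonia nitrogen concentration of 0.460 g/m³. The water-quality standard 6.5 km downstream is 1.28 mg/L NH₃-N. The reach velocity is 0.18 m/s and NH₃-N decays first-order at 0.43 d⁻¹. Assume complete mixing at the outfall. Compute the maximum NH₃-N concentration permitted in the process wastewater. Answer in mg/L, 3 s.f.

552 L/s = 0.552 m³/s.
Travel time to the compliance point: t = 6500/0.18 = 3.611e+04 s = 0.418 d; decay factor exp(−0.43·0.418) = 0.8355.
So the concentration just after mixing may be at most 1.28/0.8355 = 1.532 mg/L.
Mass balance: 1.532·0.692 = 0.14·Cₑ + 0.552·0.46.
Cₑ = (1.06 − 0.2539) / 0.14 = 5.759 mg/L.

5.76 mg/L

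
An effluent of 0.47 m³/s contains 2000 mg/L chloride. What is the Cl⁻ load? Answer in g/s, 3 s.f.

940 g/s

Mass flux = Q·C = 0.47 m³/s × 2000 g/m³ = 940 g/s.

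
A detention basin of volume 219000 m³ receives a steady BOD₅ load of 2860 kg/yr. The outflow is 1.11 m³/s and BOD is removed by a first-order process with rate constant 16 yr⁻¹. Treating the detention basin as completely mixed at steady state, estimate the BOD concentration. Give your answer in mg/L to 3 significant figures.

0.0742 mg/L

Outflow Q = 1.11 m³/s × 3.156e+07 s/yr = 3.503e+07 m³/yr.
Steady-state CSTR mass balance: W = Q·C + k·V·C, so C = W/(Q + kV).
Q + kV = 3.503e+07 + 16·219000 = 3.853e+07 m³/yr.
C = 2860/3.853e+07 = 7.422e-05 kg/m³ = 0.07422 mg/L.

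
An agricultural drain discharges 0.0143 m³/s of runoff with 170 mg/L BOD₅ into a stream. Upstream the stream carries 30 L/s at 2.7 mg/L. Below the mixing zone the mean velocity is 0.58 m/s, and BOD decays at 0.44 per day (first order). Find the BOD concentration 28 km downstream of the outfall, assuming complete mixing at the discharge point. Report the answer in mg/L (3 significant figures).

30 L/s = 0.03 m³/s.
After complete mixing, C₀ = (0.0143·170 + 0.03·2.7) / 0.0443 = 56.7 mg/L.
Travel time t = 2.8e+04 m / 0.58 m/s = 4.828e+04 s = 0.5587 d.
C = 56.7·exp(−0.44·0.5587) = 56.7·0.782 = 44.35 mg/L.

44.3 mg/L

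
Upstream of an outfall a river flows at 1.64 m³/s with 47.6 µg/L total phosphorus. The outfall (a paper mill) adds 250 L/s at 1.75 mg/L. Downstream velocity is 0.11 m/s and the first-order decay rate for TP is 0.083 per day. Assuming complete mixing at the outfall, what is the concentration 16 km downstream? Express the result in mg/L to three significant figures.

0.237 mg/L

250 L/s = 0.25 m³/s.
47.6 µg/L = 0.0476 mg/L.
After complete mixing, C₀ = (0.25·1.75 + 1.64·0.0476) / 1.89 = 0.2728 mg/L.
Travel time t = 1.6e+04 m / 0.11 m/s = 1.455e+05 s = 1.684 d.
C = 0.2728·exp(−0.083·1.684) = 0.2728·0.8696 = 0.2372 mg/L.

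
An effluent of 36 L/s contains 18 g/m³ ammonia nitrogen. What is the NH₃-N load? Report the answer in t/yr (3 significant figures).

36 L/s = 0.036 m³/s.
Mass flux = Q·C = 0.036 m³/s × 18 g/m³ = 0.648 g/s.
= 0.648 g/s × 31.56 = 20.45 t/yr.

20.4 t/yr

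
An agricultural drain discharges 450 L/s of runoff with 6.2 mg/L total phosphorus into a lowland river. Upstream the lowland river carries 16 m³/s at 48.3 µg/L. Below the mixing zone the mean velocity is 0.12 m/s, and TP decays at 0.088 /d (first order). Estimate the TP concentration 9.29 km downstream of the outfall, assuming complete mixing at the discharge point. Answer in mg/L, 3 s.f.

0.200 mg/L

450 L/s = 0.45 m³/s.
48.3 µg/L = 0.0483 mg/L.
After complete mixing, C₀ = (0.45·6.2 + 16·0.0483) / 16.45 = 0.2166 mg/L.
Travel time t = 9290 m / 0.12 m/s = 7.742e+04 s = 0.896 d.
C = 0.2166·exp(−0.088·0.896) = 0.2166·0.9242 = 0.2002 mg/L.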